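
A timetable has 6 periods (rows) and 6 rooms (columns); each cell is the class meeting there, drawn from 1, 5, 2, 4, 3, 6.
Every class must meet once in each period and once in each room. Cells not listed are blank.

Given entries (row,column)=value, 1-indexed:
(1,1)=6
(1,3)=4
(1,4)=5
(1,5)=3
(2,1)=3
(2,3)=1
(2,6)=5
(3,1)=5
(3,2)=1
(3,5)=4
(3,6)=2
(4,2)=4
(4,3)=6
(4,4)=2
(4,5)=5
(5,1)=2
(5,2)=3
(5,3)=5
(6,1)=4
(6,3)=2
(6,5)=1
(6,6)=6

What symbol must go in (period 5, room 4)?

Period 1, room 2: period 1 has {5, 4, 3, 6} and room 2 has {1, 4, 3}, leaving only 2.
Period 1, room 6: period 1 has {5, 2, 4, 3, 6} and room 6 has {5, 2, 6}, leaving only 1.
Period 2, room 2: period 2 has {1, 5, 3} and room 2 has {1, 2, 4, 3}, leaving only 6.
Period 2, room 4: period 2 has {1, 5, 3, 6} and room 4 has {5, 2}, leaving only 4.
Period 2, room 5: period 2 has {1, 5, 4, 3, 6} and room 5 has {1, 5, 4, 3}, leaving only 2.
Period 3, room 3: period 3 has {1, 5, 2, 4} and room 3 has {1, 5, 2, 4, 6}, leaving only 3.
Period 3, room 4: period 3 has {1, 5, 2, 4, 3} and room 4 has {5, 2, 4}, leaving only 6.
Period 5 already has {5, 2, 3} and room 4 already has {5, 2, 4, 6}, so period 5, room 4 must be 1.

1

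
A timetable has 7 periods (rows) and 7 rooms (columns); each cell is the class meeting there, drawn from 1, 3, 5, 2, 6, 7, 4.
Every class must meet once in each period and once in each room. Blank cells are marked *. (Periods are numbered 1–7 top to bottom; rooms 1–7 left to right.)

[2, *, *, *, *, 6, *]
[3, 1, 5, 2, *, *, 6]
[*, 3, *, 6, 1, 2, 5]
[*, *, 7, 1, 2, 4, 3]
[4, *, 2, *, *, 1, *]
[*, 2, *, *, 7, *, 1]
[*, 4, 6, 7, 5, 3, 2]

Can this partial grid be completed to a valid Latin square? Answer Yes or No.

Yes

No period or room among the givens repeats a symbol, and propagating forced cells runs into no contradiction.
One valid completion exists (for instance, 2 7 1 5 3 6 4 / 3 1 5 2 4 7 6 / 7 3 4 6 1 2 5 / 5 6 7 1 2 4 3 / 4 5 2 3 6 1 7 / 6 2 3 4 7 5 1 / 1 4 6 7 5 3 2).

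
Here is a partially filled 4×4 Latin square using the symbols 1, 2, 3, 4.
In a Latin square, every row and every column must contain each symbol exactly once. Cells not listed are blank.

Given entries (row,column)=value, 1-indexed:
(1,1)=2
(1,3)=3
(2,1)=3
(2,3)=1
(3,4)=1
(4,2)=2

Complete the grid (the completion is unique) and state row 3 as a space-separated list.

Row 3, column 1: row 3 has {1} and column 1 has {2, 3}, leaving only 4.
Row 3, column 2: row 3 has {1, 4} and column 2 has {2}, leaving only 3.
Row 3, column 3: row 3 has {1, 3, 4} and column 3 has {1, 3}, leaving only 2.
So row 3 reads: 4 3 2 1.

4 3 2 1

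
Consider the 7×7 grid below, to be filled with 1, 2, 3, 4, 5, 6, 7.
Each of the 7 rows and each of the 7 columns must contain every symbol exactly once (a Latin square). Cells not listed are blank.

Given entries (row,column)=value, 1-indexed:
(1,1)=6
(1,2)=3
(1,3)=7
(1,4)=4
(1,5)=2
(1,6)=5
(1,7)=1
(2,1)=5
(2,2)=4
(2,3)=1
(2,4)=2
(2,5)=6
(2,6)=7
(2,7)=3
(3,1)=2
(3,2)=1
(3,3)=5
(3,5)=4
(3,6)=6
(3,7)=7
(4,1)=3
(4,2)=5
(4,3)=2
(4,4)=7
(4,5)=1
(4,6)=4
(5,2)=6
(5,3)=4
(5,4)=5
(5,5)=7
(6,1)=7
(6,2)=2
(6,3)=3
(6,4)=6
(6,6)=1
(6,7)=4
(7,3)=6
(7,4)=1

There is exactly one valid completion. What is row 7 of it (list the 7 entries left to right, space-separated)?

4 7 6 1 3 2 5

Row 7, column 1: row 7 has {1, 6} and column 1 has {2, 3, 5, 6, 7}, leaving only 4.
Row 7, column 2: row 7 has {1, 4, 6} and column 2 has {1, 2, 3, 4, 5, 6}, leaving only 7.
Row 3, column 4: row 3 has {1, 2, 4, 5, 6, 7} and column 4 has {1, 2, 4, 5, 6, 7}, leaving only 3.
Row 4, column 7: row 4 has {1, 2, 3, 4, 5, 7} and column 7 has {1, 3, 4, 7}, leaving only 6.
Row 5, column 1: row 5 has {4, 5, 6, 7} and column 1 has {2, 3, 4, 5, 6, 7}, leaving only 1.
Row 5, column 7: row 5 has {1, 4, 5, 6, 7} and column 7 has {1, 3, 4, 6, 7}, leaving only 2.
Row 7, column 7: row 7 has {1, 4, 6, 7} and column 7 has {1, 2, 3, 4, 6, 7}, leaving only 5.
Row 7, column 5: row 7 has {1, 4, 5, 6, 7} and column 5 has {1, 2, 4, 6, 7}, leaving only 3.
Row 7, column 6: row 7 has {1, 3, 4, 5, 6, 7} and column 6 has {1, 4, 5, 6, 7}, leaving only 2.
So row 7 reads: 4 7 6 1 3 2 5.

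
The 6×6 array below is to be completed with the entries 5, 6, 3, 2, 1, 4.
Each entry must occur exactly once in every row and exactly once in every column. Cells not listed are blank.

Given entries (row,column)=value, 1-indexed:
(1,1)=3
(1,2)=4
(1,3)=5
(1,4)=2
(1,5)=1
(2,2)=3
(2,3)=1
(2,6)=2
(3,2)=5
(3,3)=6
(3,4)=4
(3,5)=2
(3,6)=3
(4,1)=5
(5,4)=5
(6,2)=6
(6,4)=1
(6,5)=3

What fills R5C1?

Row 1, column 6: row 1 has {5, 3, 2, 1, 4} and column 6 has {3, 2}, leaving only 6.
Row 2, column 4: row 2 has {3, 2, 1} and column 4 has {5, 2, 1, 4}, leaving only 6.
Row 2, column 1: row 2 has {6, 3, 2, 1} and column 1 has {5, 3}, leaving only 4.
Row 2, column 5: row 2 has {6, 3, 2, 1, 4} and column 5 has {3, 2, 1}, leaving only 5.
Row 3, column 1: row 3 has {5, 6, 3, 2, 4} and column 1 has {5, 3, 4}, leaving only 1.
Row 4, column 4: row 4 has {5} and column 4 has {5, 6, 2, 1, 4}, leaving only 3.
Row 6, column 1: row 6 has {6, 3, 1} and column 1 has {5, 3, 1, 4}, leaving only 2.
Row 5 already has {5} and column 1 already has {5, 3, 2, 1, 4}, so row 5, column 1 must be 6.

6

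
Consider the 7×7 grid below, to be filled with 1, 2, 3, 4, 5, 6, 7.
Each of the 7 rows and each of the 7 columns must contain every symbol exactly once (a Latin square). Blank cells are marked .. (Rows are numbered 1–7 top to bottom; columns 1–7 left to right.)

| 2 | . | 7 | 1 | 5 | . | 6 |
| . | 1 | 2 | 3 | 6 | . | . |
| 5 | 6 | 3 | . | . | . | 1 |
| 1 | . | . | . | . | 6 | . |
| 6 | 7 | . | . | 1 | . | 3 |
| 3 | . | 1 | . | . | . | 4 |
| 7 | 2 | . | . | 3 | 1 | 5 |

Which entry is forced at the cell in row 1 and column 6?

Row 2, column 1: row 2 has {1, 2, 3, 6} and column 1 has {1, 2, 3, 5, 6, 7}, leaving only 4.
Row 2, column 7: row 2 has {1, 2, 3, 4, 6} and column 7 has {1, 3, 4, 5, 6}, leaving only 7.
Row 2, column 6: row 2 has {1, 2, 3, 4, 6, 7} and column 6 has {1, 6}, leaving only 5.
Row 4, column 7: row 4 has {1, 6} and column 7 has {1, 3, 4, 5, 6, 7}, leaving only 2.
Row 6, column 2: row 6 has {1, 3, 4} and column 2 has {1, 2, 6, 7}, leaving only 5.
Row 1, column 6 is narrowed to {3, 4}.
If it were 4, then row 4, column 5 would be left with no valid symbol.
So row 1, column 6 must be 3.

3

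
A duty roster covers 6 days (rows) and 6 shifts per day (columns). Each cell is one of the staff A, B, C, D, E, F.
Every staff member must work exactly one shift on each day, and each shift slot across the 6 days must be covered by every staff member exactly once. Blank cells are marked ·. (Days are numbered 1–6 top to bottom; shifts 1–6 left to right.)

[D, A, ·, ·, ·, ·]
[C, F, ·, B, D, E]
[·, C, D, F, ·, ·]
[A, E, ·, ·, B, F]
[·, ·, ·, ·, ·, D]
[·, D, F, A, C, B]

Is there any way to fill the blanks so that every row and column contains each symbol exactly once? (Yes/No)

No day or shift among the givens repeats a symbol, and propagating forced cells runs into no contradiction.
One valid completion exists (for instance, D A B E F C / C F A B D E / B C D F E A / A E C D B F / F B E C A D / E D F A C B).

Yes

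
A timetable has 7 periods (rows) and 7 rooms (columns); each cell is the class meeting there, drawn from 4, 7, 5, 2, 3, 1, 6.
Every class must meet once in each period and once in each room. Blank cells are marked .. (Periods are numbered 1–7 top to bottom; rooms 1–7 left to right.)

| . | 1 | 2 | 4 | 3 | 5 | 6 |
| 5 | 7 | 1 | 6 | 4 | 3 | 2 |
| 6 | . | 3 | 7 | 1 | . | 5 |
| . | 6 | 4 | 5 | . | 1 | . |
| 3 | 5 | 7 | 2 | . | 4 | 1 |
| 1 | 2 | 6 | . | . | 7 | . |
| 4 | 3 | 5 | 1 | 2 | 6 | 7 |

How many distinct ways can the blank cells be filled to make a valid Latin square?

Period 1, room 1: eliminating its period and room leaves {7}.
Period 3, room 2: eliminating its period and room leaves {4}.
Period 3, room 6: eliminating its period and room leaves {2}.
Period 4, room 1: eliminating its period and room leaves {7, 2}.
Period 4, room 5: eliminating its period and room leaves {7}.
Period 4, room 7: eliminating its period and room leaves {3}.
Period 5, room 5: eliminating its period and room leaves {6}.
Period 6, room 4: eliminating its period and room leaves {3}.
Period 6, room 5: eliminating its period and room leaves {5}.
Period 6, room 7: eliminating its period and room leaves {4, 3}.
Only one assignment across all blanks avoids any period or room repeat, giving 1 completion.

1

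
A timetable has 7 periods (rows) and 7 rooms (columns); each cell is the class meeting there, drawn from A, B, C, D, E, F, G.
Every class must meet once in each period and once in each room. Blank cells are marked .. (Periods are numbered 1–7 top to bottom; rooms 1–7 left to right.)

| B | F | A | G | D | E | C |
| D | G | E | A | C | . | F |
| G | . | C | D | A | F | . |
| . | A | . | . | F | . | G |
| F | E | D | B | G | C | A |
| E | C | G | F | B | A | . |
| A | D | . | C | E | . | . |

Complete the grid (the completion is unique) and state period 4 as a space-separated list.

Period 4, room 1: period 4 has {A, F, G} and room 1 has {A, B, D, E, F, G}, leaving only C.
Period 4, room 3: period 4 has {A, C, F, G} and room 3 has {A, C, D, E, G}, leaving only B.
Period 4, room 4: period 4 has {A, B, C, F, G} and room 4 has {A, B, C, D, F, G}, leaving only E.
Period 4, room 6: period 4 has {A, B, C, E, F, G} and room 6 has {A, C, E, F}, leaving only D.
So period 4 reads: C A B E F D G.

C A B E F D G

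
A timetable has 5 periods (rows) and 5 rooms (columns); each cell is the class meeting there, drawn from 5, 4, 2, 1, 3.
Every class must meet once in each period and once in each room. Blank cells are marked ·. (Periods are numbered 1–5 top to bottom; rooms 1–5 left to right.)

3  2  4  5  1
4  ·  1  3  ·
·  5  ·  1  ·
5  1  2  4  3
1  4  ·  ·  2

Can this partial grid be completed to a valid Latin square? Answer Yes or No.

Period 2, room 2: period 2 together with room 2 already contain {5, 4, 2, 1, 3} — every symbol — so nothing can go there. The grid has no valid completion.

No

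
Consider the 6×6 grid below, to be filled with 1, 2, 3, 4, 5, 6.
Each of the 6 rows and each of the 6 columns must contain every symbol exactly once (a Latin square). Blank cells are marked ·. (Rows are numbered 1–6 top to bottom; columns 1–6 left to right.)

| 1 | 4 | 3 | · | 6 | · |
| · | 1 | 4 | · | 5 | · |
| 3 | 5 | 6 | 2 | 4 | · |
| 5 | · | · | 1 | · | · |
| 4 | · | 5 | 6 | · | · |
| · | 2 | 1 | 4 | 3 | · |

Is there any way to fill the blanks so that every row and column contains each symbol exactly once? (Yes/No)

Row 1, column 4: row 1 has {1, 3, 4, 6} and column 4 has {1, 2, 4, 6}, so it must be 5.
Row 1, column 6: row 1 has {1, 3, 4, 5, 6} and column 6 has {}, so it must be 2.
Row 2, column 4: row 2 has {1, 4, 5} and column 4 has {1, 2, 4, 5, 6}, so it must be 3.
Row 2, column 6: row 2 has {1, 3, 4, 5} and column 6 has {2}, so it must be 6.
Row 2, column 1: row 2 has {1, 3, 4, 5, 6} and column 1 has {1, 3, 4, 5}, so it must be 2.
Row 3, column 6: row 3 has {2, 3, 4, 5, 6} and column 6 has {2, 6}, so it must be 1.
Row 4, column 3: row 4 has {1, 5} and column 3 has {1, 3, 4, 5, 6}, so it must be 2.
Now row 4, column 5: row 4 together with column 5 already contain {1, 2, 3, 4, 5, 6} — every symbol — so nothing can go there. The grid has no valid completion.

No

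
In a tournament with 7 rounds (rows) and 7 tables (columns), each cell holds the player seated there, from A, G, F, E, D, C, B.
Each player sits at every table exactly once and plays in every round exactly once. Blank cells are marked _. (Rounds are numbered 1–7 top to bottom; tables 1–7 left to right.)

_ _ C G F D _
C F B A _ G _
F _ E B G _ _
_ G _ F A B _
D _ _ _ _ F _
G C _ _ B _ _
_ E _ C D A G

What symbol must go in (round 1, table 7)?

E

Round 2, table 5: round 2 has {A, G, F, C, B} and table 5 has {A, G, F, D, B}, leaving only E.
Round 2, table 7: round 2 has {A, G, F, E, C, B} and table 7 has {G}, leaving only D.
Round 3, table 6: round 3 has {G, F, E, B} and table 6 has {A, G, F, D, B}, leaving only C.
Round 3, table 7: round 3 has {G, F, E, C, B} and table 7 has {G, D}, leaving only A.
Round 3, table 2: round 3 has {A, G, F, E, C, B} and table 2 has {G, F, E, C}, leaving only D.
Round 4, table 1: round 4 has {A, G, F, B} and table 1 has {G, F, D, C}, leaving only E.
Round 4, table 3: round 4 has {A, G, F, E, B} and table 3 has {E, C, B}, leaving only D.
Round 4, table 7: round 4 has {A, G, F, E, D, B} and table 7 has {A, G, D}, leaving only C.
Round 5, table 4: round 5 has {F, D} and table 4 has {A, G, F, C, B}, leaving only E.
Round 5, table 5: round 5 has {F, E, D} and table 5 has {A, G, F, E, D, B}, leaving only C.
Round 5, table 7: round 5 has {F, E, D, C} and table 7 has {A, G, D, C}, leaving only B.
Round 1 already has {G, F, D, C} and table 7 already has {A, G, D, C, B}, so round 1, table 7 must be E.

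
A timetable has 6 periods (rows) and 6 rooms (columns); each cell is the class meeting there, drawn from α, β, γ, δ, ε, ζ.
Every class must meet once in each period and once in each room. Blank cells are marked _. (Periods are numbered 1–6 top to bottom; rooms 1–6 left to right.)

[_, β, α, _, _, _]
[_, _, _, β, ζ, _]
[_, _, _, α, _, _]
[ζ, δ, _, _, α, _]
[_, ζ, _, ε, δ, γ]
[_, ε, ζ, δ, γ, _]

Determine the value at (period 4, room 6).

Period 1, room 5: period 1 has {α, β} and room 5 has {α, γ, δ, ζ}, leaving only ε.
Period 3, room 2: period 3 has {α} and room 2 has {β, δ, ε, ζ}, leaving only γ.
Period 2, room 2: period 2 has {β, ζ} and room 2 has {β, γ, δ, ε, ζ}, leaving only α.
Period 3, room 5: period 3 has {α, γ} and room 5 has {α, γ, δ, ε, ζ}, leaving only β.
Period 4, room 4: period 4 has {α, δ, ζ} and room 4 has {α, β, δ, ε}, leaving only γ.
Period 1, room 4: period 1 has {α, β, ε} and room 4 has {α, β, γ, δ, ε}, leaving only ζ.
Period 1, room 6: period 1 has {α, β, ε, ζ} and room 6 has {γ}, leaving only δ.
Period 1, room 1: period 1 has {α, β, δ, ε, ζ} and room 1 has {ζ}, leaving only γ.
Period 2, room 6: period 2 has {α, β, ζ} and room 6 has {γ, δ}, leaving only ε.
Period 4 already has {α, γ, δ, ζ} and room 6 already has {γ, δ, ε}, so period 4, room 6 must be β.

β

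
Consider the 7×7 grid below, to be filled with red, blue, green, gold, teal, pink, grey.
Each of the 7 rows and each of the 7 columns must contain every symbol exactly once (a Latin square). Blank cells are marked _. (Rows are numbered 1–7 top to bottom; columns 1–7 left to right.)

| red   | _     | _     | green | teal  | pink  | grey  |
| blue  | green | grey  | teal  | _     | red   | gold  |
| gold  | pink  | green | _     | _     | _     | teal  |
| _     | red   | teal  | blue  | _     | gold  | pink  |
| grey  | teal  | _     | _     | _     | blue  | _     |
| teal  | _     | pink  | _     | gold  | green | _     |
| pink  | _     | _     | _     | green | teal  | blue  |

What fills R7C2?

Row 2, column 5: row 2 has {red, blue, green, gold, teal, grey} and column 5 has {green, gold, teal}, leaving only pink.
Row 3, column 6: row 3 has {green, gold, teal, pink} and column 6 has {red, blue, green, gold, teal, pink}, leaving only grey.
Row 3, column 4: row 3 has {green, gold, teal, pink, grey} and column 4 has {blue, green, teal}, leaving only red.
Row 3, column 5: row 3 has {red, green, gold, teal, pink, grey} and column 5 has {green, gold, teal, pink}, leaving only blue.
Row 4, column 1: row 4 has {red, blue, gold, teal, pink} and column 1 has {red, blue, gold, teal, pink, grey}, leaving only green.
Row 4, column 5: row 4 has {red, blue, green, gold, teal, pink} and column 5 has {blue, green, gold, teal, pink}, leaving only grey.
Row 5, column 5: row 5 has {blue, teal, grey} and column 5 has {blue, green, gold, teal, pink, grey}, leaving only red.
Row 5, column 3: row 5 has {red, blue, teal, grey} and column 3 has {green, teal, pink, grey}, leaving only gold.
Row 1, column 3: row 1 has {red, green, teal, pink, grey} and column 3 has {green, gold, teal, pink, grey}, leaving only blue.
Row 1, column 2: row 1 has {red, blue, green, teal, pink, grey} and column 2 has {red, green, teal, pink}, leaving only gold.
Row 7 already has {blue, green, teal, pink} and column 2 already has {red, green, gold, teal, pink}, so row 7, column 2 must be grey.

grey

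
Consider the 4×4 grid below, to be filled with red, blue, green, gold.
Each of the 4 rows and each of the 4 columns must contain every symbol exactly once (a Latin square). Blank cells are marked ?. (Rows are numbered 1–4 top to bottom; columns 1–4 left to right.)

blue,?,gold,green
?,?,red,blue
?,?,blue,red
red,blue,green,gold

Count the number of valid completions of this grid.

2

Row 1, column 2: eliminating its row and column leaves {red}.
Row 2, column 1: eliminating its row and column leaves {green, gold}.
Row 2, column 2: eliminating its row and column leaves {green, gold}.
Row 3, column 1: eliminating its row and column leaves {green, gold}.
Row 3, column 2: eliminating its row and column leaves {green, gold}.
Enumerating the assignments across these blanks that avoid any row or column repeat gives 2 completions.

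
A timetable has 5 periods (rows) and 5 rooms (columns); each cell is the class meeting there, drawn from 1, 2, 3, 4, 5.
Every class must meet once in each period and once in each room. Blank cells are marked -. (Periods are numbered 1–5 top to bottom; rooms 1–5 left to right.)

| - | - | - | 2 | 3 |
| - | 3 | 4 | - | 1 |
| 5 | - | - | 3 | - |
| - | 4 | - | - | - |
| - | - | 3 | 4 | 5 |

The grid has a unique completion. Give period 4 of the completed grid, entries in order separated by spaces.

Period 4, room 5: period 4 has {4} and room 5 has {1, 3, 5}, leaving only 2.
Period 2, room 1: period 2 has {1, 3, 4} and room 1 has {5}, leaving only 2.
Period 2, room 4: period 2 has {1, 2, 3, 4} and room 4 has {2, 3, 4}, leaving only 5.
Period 4, room 4: period 4 has {2, 4} and room 4 has {2, 3, 4, 5}, leaving only 1.
Period 4, room 1: period 4 has {1, 2, 4} and room 1 has {2, 5}, leaving only 3.
Period 4, room 3: period 4 has {1, 2, 3, 4} and room 3 has {3, 4}, leaving only 5.
So period 4 reads: 3 4 5 1 2.

3 4 5 1 2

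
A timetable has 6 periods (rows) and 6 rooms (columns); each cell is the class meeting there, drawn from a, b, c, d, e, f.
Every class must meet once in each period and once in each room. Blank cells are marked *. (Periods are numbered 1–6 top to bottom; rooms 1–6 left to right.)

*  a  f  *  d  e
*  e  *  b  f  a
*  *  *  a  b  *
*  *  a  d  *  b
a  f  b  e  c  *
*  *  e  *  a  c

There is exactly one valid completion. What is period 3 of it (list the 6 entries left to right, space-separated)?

Period 1, room 4: period 1 has {a, d, e, f} and room 4 has {a, b, d, e}, leaving only c.
Period 1, room 1: period 1 has {a, c, d, e, f} and room 1 has {a}, leaving only b.
Period 4, room 2: period 4 has {a, b, d} and room 2 has {a, e, f}, leaving only c.
Period 3, room 2: period 3 has {a, b} and room 2 has {a, c, e, f}, leaving only d.
Period 3, room 3: period 3 has {a, b, d} and room 3 has {a, b, e, f}, leaving only c.
Period 3, room 6: period 3 has {a, b, c, d} and room 6 has {a, b, c, e}, leaving only f.
Period 3, room 1: period 3 has {a, b, c, d, f} and room 1 has {a, b}, leaving only e.
So period 3 reads: e d c a b f.

e d c a b f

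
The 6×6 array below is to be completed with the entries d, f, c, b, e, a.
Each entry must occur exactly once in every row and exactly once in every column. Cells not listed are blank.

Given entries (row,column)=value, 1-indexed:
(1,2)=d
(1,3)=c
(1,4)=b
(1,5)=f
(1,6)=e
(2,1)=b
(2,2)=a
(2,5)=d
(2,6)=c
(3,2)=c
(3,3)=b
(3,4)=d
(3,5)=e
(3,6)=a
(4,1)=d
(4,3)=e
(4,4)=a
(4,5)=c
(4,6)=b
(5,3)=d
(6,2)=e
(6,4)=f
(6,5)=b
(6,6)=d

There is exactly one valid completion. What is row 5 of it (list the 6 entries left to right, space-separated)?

e b d c a f

Row 5, column 5: row 5 has {d} and column 5 has {d, f, c, b, e}, leaving only a.
Row 5, column 6: row 5 has {d, a} and column 6 has {d, c, b, e, a}, leaving only f.
Row 5, column 2: row 5 has {d, f, a} and column 2 has {d, c, e, a}, leaving only b.
Row 1, column 1: row 1 has {d, f, c, b, e} and column 1 has {d, b}, leaving only a.
Row 2, column 3: row 2 has {d, c, b, a} and column 3 has {d, c, b, e}, leaving only f.
Row 2, column 4: row 2 has {d, f, c, b, a} and column 4 has {d, f, b, a}, leaving only e.
Row 5, column 4: row 5 has {d, f, b, a} and column 4 has {d, f, b, e, a}, leaving only c.
Row 5, column 1: row 5 has {d, f, c, b, a} and column 1 has {d, b, a}, leaving only e.
So row 5 reads: e b d c a f.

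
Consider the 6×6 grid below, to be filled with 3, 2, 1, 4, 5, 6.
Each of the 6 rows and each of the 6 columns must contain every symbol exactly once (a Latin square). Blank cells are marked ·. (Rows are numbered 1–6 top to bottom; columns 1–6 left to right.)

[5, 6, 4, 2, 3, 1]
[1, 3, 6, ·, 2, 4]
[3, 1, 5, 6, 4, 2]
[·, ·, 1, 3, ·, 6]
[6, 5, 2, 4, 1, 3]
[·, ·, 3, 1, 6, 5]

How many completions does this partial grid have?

2

Row 2, column 4: eliminating its row and column leaves {5}.
Row 4, column 1: eliminating its row and column leaves {2, 4}.
Row 4, column 2: eliminating its row and column leaves {2, 4}.
Row 4, column 5: eliminating its row and column leaves {5}.
Row 6, column 1: eliminating its row and column leaves {2, 4}.
Row 6, column 2: eliminating its row and column leaves {2, 4}.
Enumerating the assignments across these blanks that avoid any row or column repeat gives 2 completions.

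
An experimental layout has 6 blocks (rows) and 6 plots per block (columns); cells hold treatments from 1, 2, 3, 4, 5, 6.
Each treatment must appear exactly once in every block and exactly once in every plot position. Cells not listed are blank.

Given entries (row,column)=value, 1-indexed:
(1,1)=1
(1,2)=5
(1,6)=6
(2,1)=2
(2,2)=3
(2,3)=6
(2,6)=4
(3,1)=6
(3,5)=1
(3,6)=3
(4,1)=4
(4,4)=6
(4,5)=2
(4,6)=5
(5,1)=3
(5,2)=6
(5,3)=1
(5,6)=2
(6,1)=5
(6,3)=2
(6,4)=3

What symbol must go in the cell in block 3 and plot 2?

2

Block 2, plot 5: block 2 has {2, 3, 4, 6} and plot 5 has {1, 2}, leaving only 5.
Block 2, plot 4: block 2 has {2, 3, 4, 5, 6} and plot 4 has {3, 6}, leaving only 1.
Block 4, plot 2: block 4 has {2, 4, 5, 6} and plot 2 has {3, 5, 6}, leaving only 1.
Block 4, plot 3: block 4 has {1, 2, 4, 5, 6} and plot 3 has {1, 2, 6}, leaving only 3.
Block 1, plot 3: block 1 has {1, 5, 6} and plot 3 has {1, 2, 3, 6}, leaving only 4.
Block 1, plot 4: block 1 has {1, 4, 5, 6} and plot 4 has {1, 3, 6}, leaving only 2.
Block 1, plot 5: block 1 has {1, 2, 4, 5, 6} and plot 5 has {1, 2, 5}, leaving only 3.
Block 3, plot 3: block 3 has {1, 3, 6} and plot 3 has {1, 2, 3, 4, 6}, leaving only 5.
Block 3, plot 4: block 3 has {1, 3, 5, 6} and plot 4 has {1, 2, 3, 6}, leaving only 4.
Block 3 already has {1, 3, 4, 5, 6} and plot 2 already has {1, 3, 5, 6}, so block 3, plot 2 must be 2.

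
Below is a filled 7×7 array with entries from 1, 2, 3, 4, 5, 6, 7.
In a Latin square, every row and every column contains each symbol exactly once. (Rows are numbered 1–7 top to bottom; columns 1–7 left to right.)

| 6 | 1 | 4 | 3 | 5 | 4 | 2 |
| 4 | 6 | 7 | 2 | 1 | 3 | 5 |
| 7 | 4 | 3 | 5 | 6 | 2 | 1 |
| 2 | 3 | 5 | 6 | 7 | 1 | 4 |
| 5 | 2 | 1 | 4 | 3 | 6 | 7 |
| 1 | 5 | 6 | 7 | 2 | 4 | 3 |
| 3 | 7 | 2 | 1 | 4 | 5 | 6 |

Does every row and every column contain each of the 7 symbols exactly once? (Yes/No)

Row 1 contains 4 twice (at columns 3 and 6), so it is not a permutation.

No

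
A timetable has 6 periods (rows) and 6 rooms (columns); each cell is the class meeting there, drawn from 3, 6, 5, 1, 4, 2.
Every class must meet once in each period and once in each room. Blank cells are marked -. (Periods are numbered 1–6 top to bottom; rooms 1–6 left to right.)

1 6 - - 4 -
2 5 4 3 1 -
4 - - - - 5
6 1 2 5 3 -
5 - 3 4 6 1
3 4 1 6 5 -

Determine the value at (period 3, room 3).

Period 3 already has {5, 4} and room 3 already has {3, 1, 4, 2}, so period 3, room 3 must be 6.

6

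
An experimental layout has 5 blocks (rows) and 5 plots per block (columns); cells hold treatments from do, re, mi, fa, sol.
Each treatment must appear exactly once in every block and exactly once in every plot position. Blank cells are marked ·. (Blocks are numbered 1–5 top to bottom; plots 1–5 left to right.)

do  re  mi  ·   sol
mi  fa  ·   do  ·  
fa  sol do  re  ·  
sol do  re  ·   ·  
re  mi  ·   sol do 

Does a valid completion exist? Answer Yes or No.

Yes

No block or plot among the givens repeats a symbol, and propagating forced cells runs into no contradiction.
One valid completion exists (for instance, do re mi fa sol / mi fa sol do re / fa sol do re mi / sol do re mi fa / re mi fa sol do).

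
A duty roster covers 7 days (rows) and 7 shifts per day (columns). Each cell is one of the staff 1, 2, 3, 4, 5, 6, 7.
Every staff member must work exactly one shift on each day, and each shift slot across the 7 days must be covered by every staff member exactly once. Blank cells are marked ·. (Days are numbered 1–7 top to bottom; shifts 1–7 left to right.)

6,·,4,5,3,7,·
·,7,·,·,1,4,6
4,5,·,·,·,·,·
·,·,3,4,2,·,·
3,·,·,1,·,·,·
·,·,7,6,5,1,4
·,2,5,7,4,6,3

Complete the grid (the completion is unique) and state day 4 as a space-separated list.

7 6 3 4 2 5 1

Day 4, shift 6: day 4 has {2, 3, 4} and shift 6 has {1, 4, 6, 7}, leaving only 5.
Day 1, shift 2: day 1 has {3, 4, 5, 6, 7} and shift 2 has {2, 5, 7}, leaving only 1.
Day 4, shift 2: day 4 has {2, 3, 4, 5} and shift 2 has {1, 2, 5, 7}, leaving only 6.
Day 1, shift 7: day 1 has {1, 3, 4, 5, 6, 7} and shift 7 has {3, 4, 6}, leaving only 2.
Day 2, shift 3: day 2 has {1, 4, 6, 7} and shift 3 has {3, 4, 5, 7}, leaving only 2.
Day 2, shift 1: day 2 has {1, 2, 4, 6, 7} and shift 1 has {3, 4, 6}, leaving only 5.
Day 2, shift 4: day 2 has {1, 2, 4, 5, 6, 7} and shift 4 has {1, 4, 5, 6, 7}, leaving only 3.
Day 3, shift 4: day 3 has {4, 5} and shift 4 has {1, 3, 4, 5, 6, 7}, leaving only 2.
Day 3, shift 6: day 3 has {2, 4, 5} and shift 6 has {1, 4, 5, 6, 7}, leaving only 3.
Day 5, shift 2: day 5 has {1, 3} and shift 2 has {1, 2, 5, 6, 7}, leaving only 4.
Day 5, shift 3: day 5 has {1, 3, 4} and shift 3 has {2, 3, 4, 5, 7}, leaving only 6.
Day 3, shift 3: day 3 has {2, 3, 4, 5} and shift 3 has {2, 3, 4, 5, 6, 7}, leaving only 1.
Day 3, shift 7: day 3 has {1, 2, 3, 4, 5} and shift 7 has {2, 3, 4, 6}, leaving only 7.
Day 4, shift 7: day 4 has {2, 3, 4, 5, 6} and shift 7 has {2, 3, 4, 6, 7}, leaving only 1.
Day 4, shift 1: day 4 has {1, 2, 3, 4, 5, 6} and shift 1 has {3, 4, 5, 6}, leaving only 7.
So day 4 reads: 7 6 3 4 2 5 1.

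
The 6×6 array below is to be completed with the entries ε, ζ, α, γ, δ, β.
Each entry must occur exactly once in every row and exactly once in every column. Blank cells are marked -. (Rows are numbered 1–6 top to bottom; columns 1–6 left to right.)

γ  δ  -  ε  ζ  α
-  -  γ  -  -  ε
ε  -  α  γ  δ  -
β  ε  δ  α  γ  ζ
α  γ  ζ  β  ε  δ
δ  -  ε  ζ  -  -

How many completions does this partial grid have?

Row 1, column 3: eliminating its row and column leaves {β}.
Row 2, column 1: eliminating its row and column leaves {ζ}.
Row 2, column 2: eliminating its row and column leaves {ζ, α, β}.
Row 2, column 4: eliminating its row and column leaves {δ}.
Row 2, column 5: eliminating its row and column leaves {α, β}.
Row 3, column 2: eliminating its row and column leaves {ζ, β}.
Row 3, column 6: eliminating its row and column leaves {β}.
Row 6, column 2: eliminating its row and column leaves {α, β}.
Row 6, column 5: eliminating its row and column leaves {α, β}.
Row 6, column 6: eliminating its row and column leaves {γ, β}.
Enumerating the assignments across these blanks that avoid any row or column repeat gives 2 completions.

2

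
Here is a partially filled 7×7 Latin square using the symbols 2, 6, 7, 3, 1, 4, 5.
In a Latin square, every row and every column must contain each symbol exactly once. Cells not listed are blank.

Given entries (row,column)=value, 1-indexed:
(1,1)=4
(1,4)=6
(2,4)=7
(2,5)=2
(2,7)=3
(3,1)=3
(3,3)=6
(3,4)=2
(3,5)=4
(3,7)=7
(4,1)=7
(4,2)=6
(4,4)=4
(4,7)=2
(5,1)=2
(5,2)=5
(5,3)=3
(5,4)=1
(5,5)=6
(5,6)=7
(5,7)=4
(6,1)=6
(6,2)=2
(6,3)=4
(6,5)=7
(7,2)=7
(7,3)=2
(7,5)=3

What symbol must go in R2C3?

1

Row 3, column 2: row 3 has {2, 6, 7, 3, 4} and column 2 has {2, 6, 7, 5}, leaving only 1.
Row 1, column 2: row 1 has {6, 4} and column 2 has {2, 6, 7, 1, 5}, leaving only 3.
Row 2, column 2: row 2 has {2, 7, 3} and column 2 has {2, 6, 7, 3, 1, 5}, leaving only 4.
Row 3, column 6: row 3 has {2, 6, 7, 3, 1, 4} and column 6 has {7}, leaving only 5.
Row 7, column 4: row 7 has {2, 7, 3} and column 4 has {2, 6, 7, 1, 4}, leaving only 5.
Row 6, column 4: row 6 has {2, 6, 7, 4} and column 4 has {2, 6, 7, 1, 4, 5}, leaving only 3.
Row 6, column 6: row 6 has {2, 6, 7, 3, 4} and column 6 has {7, 5}, leaving only 1.
Row 1, column 6: row 1 has {6, 3, 4} and column 6 has {7, 1, 5}, leaving only 2.
Row 2, column 6: row 2 has {2, 7, 3, 4} and column 6 has {2, 7, 1, 5}, leaving only 6.
Row 4, column 6: row 4 has {2, 6, 7, 4} and column 6 has {2, 6, 7, 1, 5}, leaving only 3.
Row 6, column 7: row 6 has {2, 6, 7, 3, 1, 4} and column 7 has {2, 7, 3, 4}, leaving only 5.
Row 1, column 7: row 1 has {2, 6, 3, 4} and column 7 has {2, 7, 3, 4, 5}, leaving only 1.
Row 1, column 5: row 1 has {2, 6, 3, 1, 4} and column 5 has {2, 6, 7, 3, 4}, leaving only 5.
Row 1, column 3: row 1 has {2, 6, 3, 1, 4, 5} and column 3 has {2, 6, 3, 4}, leaving only 7.
Row 4, column 5: row 4 has {2, 6, 7, 3, 4} and column 5 has {2, 6, 7, 3, 4, 5}, leaving only 1.
Row 4, column 3: row 4 has {2, 6, 7, 3, 1, 4} and column 3 has {2, 6, 7, 3, 4}, leaving only 5.
Row 2 already has {2, 6, 7, 3, 4} and column 3 already has {2, 6, 7, 3, 4, 5}, so row 2, column 3 must be 1.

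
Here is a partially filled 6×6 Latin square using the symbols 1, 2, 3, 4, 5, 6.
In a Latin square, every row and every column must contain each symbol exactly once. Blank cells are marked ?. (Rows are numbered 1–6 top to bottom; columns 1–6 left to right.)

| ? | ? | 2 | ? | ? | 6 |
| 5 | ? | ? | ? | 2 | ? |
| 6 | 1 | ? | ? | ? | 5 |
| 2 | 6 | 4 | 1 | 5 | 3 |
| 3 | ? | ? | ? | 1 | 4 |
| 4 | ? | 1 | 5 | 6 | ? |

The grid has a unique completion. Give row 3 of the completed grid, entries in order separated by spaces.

6 1 3 2 4 5

Row 3, column 3: row 3 has {1, 5, 6} and column 3 has {1, 2, 4}, leaving only 3.
Row 3, column 5: row 3 has {1, 3, 5, 6} and column 5 has {1, 2, 5, 6}, leaving only 4.
Row 3, column 4: row 3 has {1, 3, 4, 5, 6} and column 4 has {1, 5}, leaving only 2.
So row 3 reads: 6 1 3 2 4 5.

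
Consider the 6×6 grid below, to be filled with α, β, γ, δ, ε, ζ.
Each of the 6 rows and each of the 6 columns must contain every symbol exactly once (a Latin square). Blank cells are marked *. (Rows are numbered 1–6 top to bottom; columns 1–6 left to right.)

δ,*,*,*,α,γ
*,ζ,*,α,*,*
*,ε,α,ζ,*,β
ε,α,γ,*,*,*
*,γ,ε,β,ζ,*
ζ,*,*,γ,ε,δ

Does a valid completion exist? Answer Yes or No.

No

Row 1, column 2: row 1 has {α, γ, δ} and column 2 has {α, γ, ε, ζ}, so it must be β.
Now row 6, column 2: row 6 together with column 2 already contain {α, β, γ, δ, ε, ζ} — every symbol — so nothing can go there. The grid has no valid completion.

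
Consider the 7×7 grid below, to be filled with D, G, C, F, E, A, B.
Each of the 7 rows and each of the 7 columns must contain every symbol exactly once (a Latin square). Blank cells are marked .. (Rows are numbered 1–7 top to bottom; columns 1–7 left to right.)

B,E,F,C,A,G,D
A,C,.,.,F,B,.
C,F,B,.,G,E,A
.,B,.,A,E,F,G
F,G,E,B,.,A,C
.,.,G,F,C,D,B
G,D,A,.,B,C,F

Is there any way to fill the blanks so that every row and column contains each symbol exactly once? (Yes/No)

No row or column among the givens repeats a symbol, and propagating forced cells runs into no contradiction.
One valid completion exists (for instance, B E F C A G D / A C D G F B E / C F B D G E A / D B C A E F G / F G E B D A C / E A G F C D B / G D A E B C F).

Yes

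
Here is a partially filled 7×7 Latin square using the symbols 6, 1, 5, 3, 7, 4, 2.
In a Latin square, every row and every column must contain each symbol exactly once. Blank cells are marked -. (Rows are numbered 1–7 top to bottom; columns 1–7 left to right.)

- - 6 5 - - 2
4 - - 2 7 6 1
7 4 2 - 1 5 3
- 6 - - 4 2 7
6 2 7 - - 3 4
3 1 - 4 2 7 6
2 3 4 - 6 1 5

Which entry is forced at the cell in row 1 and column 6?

4

Row 1 already has {6, 5, 2} and column 6 already has {6, 1, 5, 3, 7, 2}, so row 1, column 6 must be 4.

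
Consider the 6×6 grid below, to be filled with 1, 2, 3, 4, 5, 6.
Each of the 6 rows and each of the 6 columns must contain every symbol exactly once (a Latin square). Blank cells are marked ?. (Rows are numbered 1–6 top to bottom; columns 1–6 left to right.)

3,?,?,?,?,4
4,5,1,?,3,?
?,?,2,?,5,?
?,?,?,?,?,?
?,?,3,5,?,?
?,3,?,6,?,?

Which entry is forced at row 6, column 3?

Row 2, column 4: row 2 has {1, 3, 4, 5} and column 4 has {5, 6}, leaving only 2.
Row 1, column 4: row 1 has {3, 4} and column 4 has {2, 5, 6}, leaving only 1.
Row 2, column 6: row 2 has {1, 2, 3, 4, 5} and column 6 has {4}, leaving only 6.
Row 6, column 3 is narrowed to {4, 5}.
If it were 5, then row 1, column 5 would be left with no valid symbol.
So row 6, column 3 must be 4.

4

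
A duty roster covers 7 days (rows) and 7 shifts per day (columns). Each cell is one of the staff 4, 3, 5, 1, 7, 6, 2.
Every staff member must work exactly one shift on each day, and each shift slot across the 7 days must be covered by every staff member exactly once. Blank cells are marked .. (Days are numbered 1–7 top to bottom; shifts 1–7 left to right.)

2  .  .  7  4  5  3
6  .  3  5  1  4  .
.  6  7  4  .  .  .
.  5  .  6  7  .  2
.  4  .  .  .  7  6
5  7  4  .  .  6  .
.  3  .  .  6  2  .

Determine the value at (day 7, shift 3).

Day 1, shift 2: day 1 has {4, 3, 5, 7, 2} and shift 2 has {4, 3, 5, 7, 6}, leaving only 1.
Day 1, shift 3: day 1 has {4, 3, 5, 1, 7, 2} and shift 3 has {4, 3, 7}, leaving only 6.
Day 2, shift 2: day 2 has {4, 3, 5, 1, 6} and shift 2 has {4, 3, 5, 1, 7, 6}, leaving only 2.
Day 2, shift 7: day 2 has {4, 3, 5, 1, 6, 2} and shift 7 has {3, 6, 2}, leaving only 7.
Day 4, shift 3: day 4 has {5, 7, 6, 2} and shift 3 has {4, 3, 7, 6}, leaving only 1.
Day 7 already has {3, 6, 2} and shift 3 already has {4, 3, 1, 7, 6}, so day 7, shift 3 must be 5.

5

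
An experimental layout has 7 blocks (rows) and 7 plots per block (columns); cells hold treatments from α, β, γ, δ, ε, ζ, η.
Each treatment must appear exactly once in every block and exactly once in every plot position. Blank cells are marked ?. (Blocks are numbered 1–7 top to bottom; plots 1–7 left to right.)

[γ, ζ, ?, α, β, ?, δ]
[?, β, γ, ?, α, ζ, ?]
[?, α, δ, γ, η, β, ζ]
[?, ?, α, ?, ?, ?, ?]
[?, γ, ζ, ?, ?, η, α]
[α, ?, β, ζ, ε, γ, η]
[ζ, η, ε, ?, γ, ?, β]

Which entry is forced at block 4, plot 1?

Block 1, plot 3: block 1 has {α, β, γ, δ, ζ} and plot 3 has {α, β, γ, δ, ε, ζ}, leaving only η.
Block 1, plot 6: block 1 has {α, β, γ, δ, ζ, η} and plot 6 has {β, γ, ζ, η}, leaving only ε.
Block 2, plot 7: block 2 has {α, β, γ, ζ} and plot 7 has {α, β, δ, ζ, η}, leaving only ε.
Block 3, plot 1: block 3 has {α, β, γ, δ, ζ, η} and plot 1 has {α, γ, ζ}, leaving only ε.
Block 4, plot 6: block 4 has {α} and plot 6 has {β, γ, ε, ζ, η}, leaving only δ.
Block 4, plot 2: block 4 has {α, δ} and plot 2 has {α, β, γ, ζ, η}, leaving only ε.
Block 4, plot 5: block 4 has {α, δ, ε} and plot 5 has {α, β, γ, ε, η}, leaving only ζ.
Block 4, plot 7: block 4 has {α, δ, ε, ζ} and plot 7 has {α, β, δ, ε, ζ, η}, leaving only γ.
Block 5, plot 5: block 5 has {α, γ, ζ, η} and plot 5 has {α, β, γ, ε, ζ, η}, leaving only δ.
Block 5, plot 1: block 5 has {α, γ, δ, ζ, η} and plot 1 has {α, γ, ε, ζ}, leaving only β.
Block 4 already has {α, γ, δ, ε, ζ} and plot 1 already has {α, β, γ, ε, ζ}, so block 4, plot 1 must be η.

η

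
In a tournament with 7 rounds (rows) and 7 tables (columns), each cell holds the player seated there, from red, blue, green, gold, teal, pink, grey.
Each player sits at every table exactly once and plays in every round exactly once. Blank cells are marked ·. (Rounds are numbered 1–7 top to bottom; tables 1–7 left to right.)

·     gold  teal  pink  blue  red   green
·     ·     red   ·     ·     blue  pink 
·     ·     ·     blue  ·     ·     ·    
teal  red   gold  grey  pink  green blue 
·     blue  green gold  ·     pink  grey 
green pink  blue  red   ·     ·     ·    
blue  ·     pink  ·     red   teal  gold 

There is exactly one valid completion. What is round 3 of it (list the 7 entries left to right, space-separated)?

pink teal grey blue green gold red

Round 3, table 3: round 3 has {blue} and table 3 has {red, blue, green, gold, teal, pink}, leaving only grey.
Round 3, table 6: round 3 has {blue, grey} and table 6 has {red, blue, green, teal, pink}, leaving only gold.
Round 1, table 1: round 1 has {red, blue, green, gold, teal, pink} and table 1 has {blue, green, teal}, leaving only grey.
Round 2, table 1: round 2 has {red, blue, pink} and table 1 has {blue, green, teal, grey}, leaving only gold.
Round 5, table 1: round 5 has {blue, green, gold, pink, grey} and table 1 has {blue, green, gold, teal, grey}, leaving only red.
Round 3, table 1: round 3 has {blue, gold, grey} and table 1 has {red, blue, green, gold, teal, grey}, leaving only pink.
Round 5, table 5: round 5 has {red, blue, green, gold, pink, grey} and table 5 has {red, blue, pink}, leaving only teal.
Round 3, table 5: round 3 has {blue, gold, pink, grey} and table 5 has {red, blue, teal, pink}, leaving only green.
Round 3, table 2: round 3 has {blue, green, gold, pink, grey} and table 2 has {red, blue, gold, pink}, leaving only teal.
Round 3, table 7: round 3 has {blue, green, gold, teal, pink, grey} and table 7 has {blue, green, gold, pink, grey}, leaving only red.
So round 3 reads: pink teal grey blue green gold red.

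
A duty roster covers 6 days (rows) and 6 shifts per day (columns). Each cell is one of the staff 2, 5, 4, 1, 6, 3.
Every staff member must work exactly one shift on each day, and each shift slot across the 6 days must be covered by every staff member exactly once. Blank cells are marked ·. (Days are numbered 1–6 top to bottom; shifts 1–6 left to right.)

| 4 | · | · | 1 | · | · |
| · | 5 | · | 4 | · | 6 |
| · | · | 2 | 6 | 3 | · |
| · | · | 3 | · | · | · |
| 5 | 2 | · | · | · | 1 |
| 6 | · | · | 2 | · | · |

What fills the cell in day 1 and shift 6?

Day 2, shift 3: day 2 has {5, 4, 6} and shift 3 has {2, 3}, leaving only 1.
Day 2, shift 5: day 2 has {5, 4, 1, 6} and shift 5 has {3}, leaving only 2.
Day 2, shift 1: day 2 has {2, 5, 4, 1, 6} and shift 1 has {5, 4, 6}, leaving only 3.
Day 3, shift 1: day 3 has {2, 6, 3} and shift 1 has {5, 4, 6, 3}, leaving only 1.
Day 3, shift 2: day 3 has {2, 1, 6, 3} and shift 2 has {2, 5}, leaving only 4.
Day 3, shift 6: day 3 has {2, 4, 1, 6, 3} and shift 6 has {1, 6}, leaving only 5.
Day 4, shift 1: day 4 has {3} and shift 1 has {5, 4, 1, 6, 3}, leaving only 2.
Day 4, shift 4: day 4 has {2, 3} and shift 4 has {2, 4, 1, 6}, leaving only 5.
Day 4, shift 6: day 4 has {2, 5, 3} and shift 6 has {5, 1, 6}, leaving only 4.
Day 5, shift 4: day 5 has {2, 5, 1} and shift 4 has {2, 5, 4, 1, 6}, leaving only 3.
Day 6, shift 6: day 6 has {2, 6} and shift 6 has {5, 4, 1, 6}, leaving only 3.
Day 1 already has {4, 1} and shift 6 already has {5, 4, 1, 6, 3}, so day 1, shift 6 must be 2.

2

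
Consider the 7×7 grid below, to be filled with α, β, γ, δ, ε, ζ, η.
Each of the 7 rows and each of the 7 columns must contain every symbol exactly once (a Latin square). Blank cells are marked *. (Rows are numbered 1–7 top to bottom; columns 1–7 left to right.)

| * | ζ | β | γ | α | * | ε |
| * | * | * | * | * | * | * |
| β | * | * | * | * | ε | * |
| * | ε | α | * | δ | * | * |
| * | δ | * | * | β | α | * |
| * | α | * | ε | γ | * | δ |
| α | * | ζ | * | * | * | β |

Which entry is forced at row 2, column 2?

Row 6, column 3: row 6 has {α, γ, δ, ε} and column 3 has {α, β, ζ}, leaving only η.
Row 6, column 1: row 6 has {α, γ, δ, ε, η} and column 1 has {α, β}, leaving only ζ.
Row 6, column 6: row 6 has {α, γ, δ, ε, ζ, η} and column 6 has {α, ε}, leaving only β.
Row 2, column 2 is narrowed to {β, γ, η}.
If it were γ, then row 7, column 2 would be left with no valid symbol.
If it were η, then row 7, column 2 would be left with no valid symbol.
So row 2, column 2 must be β.

β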